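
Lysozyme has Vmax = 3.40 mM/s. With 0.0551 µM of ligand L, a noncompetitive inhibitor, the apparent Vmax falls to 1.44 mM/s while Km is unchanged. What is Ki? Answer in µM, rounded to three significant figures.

Noncompetitive: Vmax,app = Vmax/α with α = 1 + [I]/Ki.
α = Vmax/Vmax,app = 3.40/1.44 = 2.361.
Since α = 1 + [I]/Ki, [I]/Ki = 2.361 − 1 = 1.361 and Ki = 0.0551/1.361 = 0.0405 µM.

0.0405 µM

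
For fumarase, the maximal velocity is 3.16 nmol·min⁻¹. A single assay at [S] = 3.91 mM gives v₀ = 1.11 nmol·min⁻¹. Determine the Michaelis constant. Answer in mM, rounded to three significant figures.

v/Vmax = 1.11/3.16 = 0.3513 = [S]/(Km+[S]).
So Km + [S] = [S]/0.3513 = 11.13 mM, giving Km = 11.13 − 3.91 = 7.22 mM.

7.22 mM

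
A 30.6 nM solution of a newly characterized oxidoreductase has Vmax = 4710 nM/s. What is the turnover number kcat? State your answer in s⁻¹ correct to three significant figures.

154 s⁻¹

kcat = Vmax/[E]total = 4710 nM/s / 30.6 nM = 154 s⁻¹.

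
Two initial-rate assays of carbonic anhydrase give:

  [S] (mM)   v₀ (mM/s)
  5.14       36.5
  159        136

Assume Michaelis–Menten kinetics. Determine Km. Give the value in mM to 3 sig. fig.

15.9 mM

From v = Vmax[S]/(Km+[S]), each point gives Vmax = v(Km+[S])/[S].
Equating: 36.5(Km+5.14)/5.14 = 136(Km+159)/159.
7.101·Km + 36.5 = 0.8553·Km + 136, so (7.101 − 0.8553)·Km = 136 − 36.5.
Km = 99.50/6.246 = 15.9 mM; then Vmax = 36.5(15.9+5.14)/5.14 = 150 mM/s.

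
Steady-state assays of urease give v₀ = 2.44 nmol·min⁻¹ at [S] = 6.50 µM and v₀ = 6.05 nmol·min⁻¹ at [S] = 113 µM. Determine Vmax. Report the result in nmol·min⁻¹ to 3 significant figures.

6.65 nmol·min⁻¹

From v = Vmax[S]/(Km+[S]), each point gives Vmax = v(Km+[S])/[S].
Equating: 2.44(Km+6.50)/6.50 = 6.05(Km+113)/113.
0.3754·Km + 2.44 = 0.05354·Km + 6.05, so (0.3754 − 0.05354)·Km = 6.05 − 2.44.
Km = 3.610/0.3218 = 11.2 µM; then Vmax = 2.44(11.2+6.50)/6.50 = 6.65 nmol·min⁻¹.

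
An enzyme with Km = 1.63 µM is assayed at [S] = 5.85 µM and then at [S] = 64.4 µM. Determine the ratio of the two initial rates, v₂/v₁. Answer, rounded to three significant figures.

1.25

The fractional saturations are [S]/(Km+[S]) = 5.85/7.480 = 0.7821 and 64.4/66.03 = 0.9753.
v₂/v₁ is just their ratio: 0.9753/0.7821 = 1.25.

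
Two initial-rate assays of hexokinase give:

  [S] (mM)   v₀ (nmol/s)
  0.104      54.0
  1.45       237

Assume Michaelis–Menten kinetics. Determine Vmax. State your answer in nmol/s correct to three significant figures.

From v = Vmax[S]/(Km+[S]), each point gives Vmax = v(Km+[S])/[S].
Equating: 54.0(Km+0.104)/0.104 = 237(Km+1.45)/1.45.
519.2·Km + 54.0 = 163.4·Km + 237, so (519.2 − 163.4)·Km = 237 − 54.0.
Km = 183.0/355.8 = 0.514 mM; then Vmax = 54.0(0.514+0.104)/0.104 = 321 nmol/s.

321 nmol/s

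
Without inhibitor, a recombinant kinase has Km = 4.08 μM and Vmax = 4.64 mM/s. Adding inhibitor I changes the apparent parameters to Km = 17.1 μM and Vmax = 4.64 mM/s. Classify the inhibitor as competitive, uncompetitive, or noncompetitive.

competitive

Km increases (4.08 → 17.1 μM) while Vmax is unchanged — the hallmark of competitive inhibition.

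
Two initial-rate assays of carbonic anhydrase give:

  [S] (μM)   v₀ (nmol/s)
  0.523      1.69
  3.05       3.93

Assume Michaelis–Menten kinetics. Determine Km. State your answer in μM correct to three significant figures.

1.15 μM

From v = Vmax[S]/(Km+[S]), each point gives Vmax = v(Km+[S])/[S].
Equating: 1.69(Km+0.523)/0.523 = 3.93(Km+3.05)/3.05.
3.231·Km + 1.69 = 1.289·Km + 3.93, so (3.231 − 1.289)·Km = 3.93 − 1.69.
Km = 2.240/1.943 = 1.15 μM; then Vmax = 1.69(1.15+0.523)/0.523 = 5.42 nmol/s.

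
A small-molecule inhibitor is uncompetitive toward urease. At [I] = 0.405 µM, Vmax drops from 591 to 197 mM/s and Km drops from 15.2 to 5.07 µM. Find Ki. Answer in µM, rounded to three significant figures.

0.202 µM

Uncompetitive: Vmax,app = Vmax/α (and Km,app = Km/α) with α = 1 + [I]/Ki.
α = Vmax/Vmax,app = 591/197 = 3.000.
Ki = [I]/(α − 1) = 0.405/2.000 = 0.202 µM.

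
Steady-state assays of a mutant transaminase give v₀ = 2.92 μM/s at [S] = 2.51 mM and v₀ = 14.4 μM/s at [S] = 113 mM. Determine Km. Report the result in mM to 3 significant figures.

From v = Vmax[S]/(Km+[S]), each point gives Vmax = v(Km+[S])/[S].
Equating: 2.92(Km+2.51)/2.51 = 14.4(Km+113)/113.
1.163·Km + 2.92 = 0.1274·Km + 14.4, so (1.163 − 0.1274)·Km = 14.4 − 2.92.
Km = 11.48/1.036 = 11.1 mM; then Vmax = 2.92(11.1+2.51)/2.51 = 15.8 μM/s.

11.1 mM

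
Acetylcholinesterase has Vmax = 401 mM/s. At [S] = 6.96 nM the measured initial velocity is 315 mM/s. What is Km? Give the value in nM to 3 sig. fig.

1.90 nM

v/Vmax = 315/401 = 0.7855 = [S]/(Km+[S]).
So Km + [S] = [S]/0.7855 = 8.860 nM, giving Km = 8.860 − 6.96 = 1.90 nM.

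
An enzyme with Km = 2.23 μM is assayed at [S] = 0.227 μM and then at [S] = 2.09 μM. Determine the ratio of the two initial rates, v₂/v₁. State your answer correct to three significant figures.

The fractional saturations are [S]/(Km+[S]) = 0.227/2.457 = 0.09239 and 2.09/4.320 = 0.4838.
v₂/v₁ is just their ratio: 0.4838/0.09239 = 5.24.

5.24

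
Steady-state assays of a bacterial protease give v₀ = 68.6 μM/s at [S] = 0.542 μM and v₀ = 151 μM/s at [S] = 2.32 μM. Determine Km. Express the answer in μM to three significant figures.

1.34 μM

In reciprocal form, 1/v = (Km/Vmax)·(1/[S]) + 1/Vmax. The two points give (1/[S], 1/v) = (1.845, 0.01458) and (0.4310, 0.006623).
Slope = (0.01458 − 0.006623)/(1.845 − 0.4310) = 0.005626; intercept = 0.01458 − 0.005626×1.845 = 0.004198.
Vmax = 1/intercept = 238 μM/s; Km = slope × Vmax = 0.005626 × 238 = 1.34 μM.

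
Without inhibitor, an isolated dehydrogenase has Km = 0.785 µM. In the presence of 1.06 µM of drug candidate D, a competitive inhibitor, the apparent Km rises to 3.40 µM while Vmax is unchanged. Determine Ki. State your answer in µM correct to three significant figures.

0.318 µM

Competitive: Km,app = α·Km with α = 1 + [I]/Ki.
α = Km,app/Km = 3.40/0.785 = 4.331.
Since α = 1 + [I]/Ki, [I]/Ki = 4.331 − 1 = 3.331 and Ki = 1.06/3.331 = 0.318 µM.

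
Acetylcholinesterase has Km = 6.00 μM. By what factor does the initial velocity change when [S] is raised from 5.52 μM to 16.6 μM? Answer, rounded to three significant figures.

1.53

The fractional saturations are [S]/(Km+[S]) = 5.52/11.52 = 0.4792 and 16.6/22.60 = 0.7345.
v₂/v₁ is just their ratio: 0.7345/0.4792 = 1.53.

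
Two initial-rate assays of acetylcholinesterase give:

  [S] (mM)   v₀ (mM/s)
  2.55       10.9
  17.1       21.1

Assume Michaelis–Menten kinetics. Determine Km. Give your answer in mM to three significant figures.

3.35 mM

From v = Vmax[S]/(Km+[S]), each point gives Vmax = v(Km+[S])/[S].
Equating: 10.9(Km+2.55)/2.55 = 21.1(Km+17.1)/17.1.
4.275·Km + 10.9 = 1.234·Km + 21.1, so (4.275 − 1.234)·Km = 21.1 − 10.9.
Km = 10.20/3.041 = 3.35 mM; then Vmax = 10.9(3.35+2.55)/2.55 = 25.2 mM/s.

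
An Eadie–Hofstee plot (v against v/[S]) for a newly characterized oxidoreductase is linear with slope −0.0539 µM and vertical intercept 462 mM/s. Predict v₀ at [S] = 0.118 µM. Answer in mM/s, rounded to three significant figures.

317 mM/s

In the Eadie–Hofstee form v = Vmax − Km·(v/[S]), the slope is −Km and the intercept is Vmax, so Km = 0.0539 µM and Vmax = 462 mM/s.
v = 462 × 0.118/(0.0539 + 0.118) = 317 mM/s.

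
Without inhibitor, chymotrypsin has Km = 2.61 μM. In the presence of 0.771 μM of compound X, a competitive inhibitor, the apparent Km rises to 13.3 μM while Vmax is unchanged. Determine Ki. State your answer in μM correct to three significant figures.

Competitive: Km,app = α·Km with α = 1 + [I]/Ki.
α = Km,app/Km = 13.3/2.61 = 5.096.
Ki = [I]/(α − 1) = 0.771/4.096 = 0.188 μM.

0.188 μM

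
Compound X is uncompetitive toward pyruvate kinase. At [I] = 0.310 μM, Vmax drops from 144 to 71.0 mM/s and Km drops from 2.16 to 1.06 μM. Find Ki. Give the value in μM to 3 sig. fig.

0.302 μM

Uncompetitive: Vmax,app = Vmax/α (and Km,app = Km/α) with α = 1 + [I]/Ki.
α = Vmax/Vmax,app = 144/71.0 = 2.028.
Ki = [I]/(α − 1) = 0.310/1.028 = 0.302 μM.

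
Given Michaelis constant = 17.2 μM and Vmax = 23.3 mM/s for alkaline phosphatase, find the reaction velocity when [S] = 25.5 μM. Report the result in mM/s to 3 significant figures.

13.9 mM/s

[S]/(Km+[S]) = 25.5/42.70 = 0.5972, the fractional saturation.
v = 0.5972 × Vmax = 0.5972 × 23.3 = 13.9 mM/s.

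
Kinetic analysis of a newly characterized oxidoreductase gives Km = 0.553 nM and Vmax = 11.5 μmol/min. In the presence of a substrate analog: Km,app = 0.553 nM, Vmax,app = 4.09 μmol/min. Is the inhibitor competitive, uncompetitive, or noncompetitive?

Vmax decreases (11.5 → 4.09 μmol/min) while Km is unchanged — pure noncompetitive inhibition.

noncompetitive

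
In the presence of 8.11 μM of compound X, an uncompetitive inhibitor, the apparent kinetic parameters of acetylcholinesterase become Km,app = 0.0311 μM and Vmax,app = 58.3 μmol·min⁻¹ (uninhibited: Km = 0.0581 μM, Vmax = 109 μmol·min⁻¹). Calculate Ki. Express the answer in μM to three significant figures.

9.33 μM

Uncompetitive: Vmax,app = Vmax/α (and Km,app = Km/α) with α = 1 + [I]/Ki.
α = Vmax/Vmax,app = 109/58.3 = 1.870.
Ki = [I]/(α − 1) = 8.11/0.8696 = 9.33 μM.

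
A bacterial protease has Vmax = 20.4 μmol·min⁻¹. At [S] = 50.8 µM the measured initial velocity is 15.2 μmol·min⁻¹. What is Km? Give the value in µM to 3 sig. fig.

From v = Vmax[S]/(Km+[S]), Km = [S](Vmax − v)/v.
Km = 50.8 × (20.4 − 15.2) / 15.2 = 264.2/15.2 = 17.4 µM.

17.4 µM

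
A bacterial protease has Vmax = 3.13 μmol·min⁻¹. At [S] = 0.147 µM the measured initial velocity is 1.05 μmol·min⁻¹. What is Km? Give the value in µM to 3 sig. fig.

0.291 µM

From v = Vmax[S]/(Km+[S]), Km = [S](Vmax − v)/v.
Km = 0.147 × (3.13 − 1.05) / 1.05 = 0.3058/1.05 = 0.291 µM.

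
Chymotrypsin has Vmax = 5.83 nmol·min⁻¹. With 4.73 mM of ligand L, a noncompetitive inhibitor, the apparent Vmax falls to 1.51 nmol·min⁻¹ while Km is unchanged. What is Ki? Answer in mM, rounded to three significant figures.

Noncompetitive: Vmax,app = Vmax/α with α = 1 + [I]/Ki.
α = Vmax/Vmax,app = 5.83/1.51 = 3.861.
Since α = 1 + [I]/Ki, [I]/Ki = 3.861 − 1 = 2.861 and Ki = 4.73/2.861 = 1.65 mM.

1.65 mM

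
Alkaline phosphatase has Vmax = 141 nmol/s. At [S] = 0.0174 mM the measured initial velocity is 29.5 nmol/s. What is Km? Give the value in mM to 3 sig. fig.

0.0658 mM

v/Vmax = 29.5/141 = 0.2092 = [S]/(Km+[S]).
So Km + [S] = [S]/0.2092 = 0.08317 mM, giving Km = 0.08317 − 0.0174 = 0.0658 mM.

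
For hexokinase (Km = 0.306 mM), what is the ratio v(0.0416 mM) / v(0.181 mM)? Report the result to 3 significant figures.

0.322

Since Vmax cancels, v₂/v₁ = [S]₂(Km+[S]₁) / [S]₁(Km+[S]₂).
= 0.0416×(0.306+0.181) / (0.181×(0.306+0.0416)) = 0.02026/0.06292 = 0.322.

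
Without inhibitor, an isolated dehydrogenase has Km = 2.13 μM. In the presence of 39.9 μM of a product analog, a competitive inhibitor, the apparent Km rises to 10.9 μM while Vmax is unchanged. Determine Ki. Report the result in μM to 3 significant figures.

Competitive: Km,app = α·Km with α = 1 + [I]/Ki.
α = Km,app/Km = 10.9/2.13 = 5.117.
Since α = 1 + [I]/Ki, [I]/Ki = 5.117 − 1 = 4.117 and Ki = 39.9/4.117 = 9.69 μM.

9.69 μM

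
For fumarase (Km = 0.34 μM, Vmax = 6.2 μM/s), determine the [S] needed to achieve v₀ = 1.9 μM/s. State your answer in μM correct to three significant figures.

0.150 μM

The required fractional saturation is v/Vmax = 1.9/6.2 = 0.3065.
Then [S]/(Km+[S]) = 0.3065 ⇒ [S] = 0.34 × 0.3065/(1 − 0.3065) = 0.150 μM.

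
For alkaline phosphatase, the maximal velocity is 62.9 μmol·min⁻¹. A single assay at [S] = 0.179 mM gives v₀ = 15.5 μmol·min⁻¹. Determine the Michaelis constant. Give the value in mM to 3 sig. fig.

From v = Vmax[S]/(Km+[S]), Km = [S](Vmax − v)/v.
Km = 0.179 × (62.9 − 15.5) / 15.5 = 8.485/15.5 = 0.547 mM.

0.547 mM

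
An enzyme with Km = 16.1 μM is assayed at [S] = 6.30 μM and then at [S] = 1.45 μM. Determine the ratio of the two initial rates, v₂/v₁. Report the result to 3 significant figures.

0.294

The fractional saturations are [S]/(Km+[S]) = 6.30/22.40 = 0.2812 and 1.45/17.55 = 0.08262.
v₂/v₁ is just their ratio: 0.08262/0.2812 = 0.294.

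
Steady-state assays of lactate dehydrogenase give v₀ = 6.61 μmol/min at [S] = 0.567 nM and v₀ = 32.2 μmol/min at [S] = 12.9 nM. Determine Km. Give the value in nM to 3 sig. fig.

In reciprocal form, 1/v = (Km/Vmax)·(1/[S]) + 1/Vmax. The two points give (1/[S], 1/v) = (1.764, 0.1513) and (0.07752, 0.03106).
Slope = (0.1513 − 0.03106)/(1.764 − 0.07752) = 0.07130; intercept = 0.1513 − 0.07130×1.764 = 0.02553.
Vmax = 1/intercept = 39.2 μmol/min; Km = slope × Vmax = 0.07130 × 39.2 = 2.79 nM.

2.79 nM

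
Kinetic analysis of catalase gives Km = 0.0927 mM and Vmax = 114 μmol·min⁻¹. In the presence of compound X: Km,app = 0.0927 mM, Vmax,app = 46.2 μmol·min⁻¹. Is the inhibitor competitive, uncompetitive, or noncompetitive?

noncompetitive

Vmax decreases (114 → 46.2 μmol·min⁻¹) while Km is unchanged — pure noncompetitive inhibition.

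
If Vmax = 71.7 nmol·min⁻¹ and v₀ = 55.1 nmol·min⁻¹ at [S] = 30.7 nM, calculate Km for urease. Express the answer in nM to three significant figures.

v/Vmax = 55.1/71.7 = 0.7685 = [S]/(Km+[S]).
So Km + [S] = [S]/0.7685 = 39.95 nM, giving Km = 39.95 − 30.7 = 9.25 nM.

9.25 nM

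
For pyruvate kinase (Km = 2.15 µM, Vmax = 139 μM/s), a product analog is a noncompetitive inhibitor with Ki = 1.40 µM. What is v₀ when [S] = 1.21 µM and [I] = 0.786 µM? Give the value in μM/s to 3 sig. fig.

With α = 1 + [I]/Ki = 1 + 0.786/1.40 = 1.561, the noncompetitive rate law is v = (Vmax/α)·[S] / (Km + [S]).
v = (139/1.561)×1.21 / (2.15 + 1.21) = 107.7/3.360 = 32.1 μM/s.

32.1 μM/s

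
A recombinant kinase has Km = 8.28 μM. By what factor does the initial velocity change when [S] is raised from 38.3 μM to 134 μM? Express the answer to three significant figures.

Since Vmax cancels, v₂/v₁ = [S]₂(Km+[S]₁) / [S]₁(Km+[S]₂).
= 134×(8.28+38.3) / (38.3×(8.28+134)) = 6242/5449 = 1.15.

1.15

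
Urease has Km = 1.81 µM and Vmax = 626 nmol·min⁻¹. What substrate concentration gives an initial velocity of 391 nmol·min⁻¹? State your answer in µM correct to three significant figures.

3.01 µM

The required fractional saturation is v/Vmax = 391/626 = 0.6246.
Then [S]/(Km+[S]) = 0.6246 ⇒ [S] = 1.81 × 0.6246/(1 − 0.6246) = 3.01 µM.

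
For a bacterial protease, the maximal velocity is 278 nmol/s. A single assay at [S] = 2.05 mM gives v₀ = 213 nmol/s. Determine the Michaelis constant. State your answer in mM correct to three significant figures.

0.626 mM

v/Vmax = 213/278 = 0.7662 = [S]/(Km+[S]).
So Km + [S] = [S]/0.7662 = 2.676 mM, giving Km = 2.676 − 2.05 = 0.626 mM.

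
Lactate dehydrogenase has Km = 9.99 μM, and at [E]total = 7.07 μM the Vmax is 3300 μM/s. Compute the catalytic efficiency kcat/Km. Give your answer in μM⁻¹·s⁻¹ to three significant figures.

46.7 μM⁻¹·s⁻¹

kcat = Vmax/[E]total = 3300/7.07 = 467 s⁻¹.
kcat/Km = 467/9.99 = 46.7 μM⁻¹·s⁻¹.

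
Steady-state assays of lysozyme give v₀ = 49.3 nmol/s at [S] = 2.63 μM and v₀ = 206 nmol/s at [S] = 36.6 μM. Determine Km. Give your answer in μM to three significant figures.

From v = Vmax[S]/(Km+[S]), each point gives Vmax = v(Km+[S])/[S].
Equating: 49.3(Km+2.63)/2.63 = 206(Km+36.6)/36.6.
18.75·Km + 49.3 = 5.628·Km + 206, so (18.75 − 5.628)·Km = 206 − 49.3.
Km = 156.7/13.12 = 11.9 μM; then Vmax = 49.3(11.9+2.63)/2.63 = 273 nmol/s.

11.9 μM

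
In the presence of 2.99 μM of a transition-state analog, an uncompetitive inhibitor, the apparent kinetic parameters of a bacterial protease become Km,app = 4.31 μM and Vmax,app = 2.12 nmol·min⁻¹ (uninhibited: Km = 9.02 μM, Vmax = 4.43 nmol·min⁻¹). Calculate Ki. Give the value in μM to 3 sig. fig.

2.74 μM

Uncompetitive: Vmax,app = Vmax/α (and Km,app = Km/α) with α = 1 + [I]/Ki.
α = Vmax/Vmax,app = 4.43/2.12 = 2.090.
Since α = 1 + [I]/Ki, [I]/Ki = 2.090 − 1 = 1.090 and Ki = 2.99/1.090 = 2.74 μM.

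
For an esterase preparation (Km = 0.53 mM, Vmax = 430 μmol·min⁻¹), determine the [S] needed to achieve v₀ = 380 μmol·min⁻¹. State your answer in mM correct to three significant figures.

Rearranging v = Vmax[S]/(Km+[S]) gives [S] = Km·v/(Vmax − v).
[S] = 0.53 × 380 / (430 − 380) = 201.4/50.00 = 4.03 mM.

4.03 mM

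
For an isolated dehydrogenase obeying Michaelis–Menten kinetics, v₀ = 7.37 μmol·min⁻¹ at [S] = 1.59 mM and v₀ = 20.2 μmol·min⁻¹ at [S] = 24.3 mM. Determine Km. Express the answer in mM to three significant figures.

3.37 mM

In reciprocal form, 1/v = (Km/Vmax)·(1/[S]) + 1/Vmax. The two points give (1/[S], 1/v) = (0.6289, 0.1357) and (0.04115, 0.04950).
Slope = (0.1357 − 0.04950)/(0.6289 − 0.04115) = 0.1466; intercept = 0.1357 − 0.1466×0.6289 = 0.04347.
Vmax = 1/intercept = 23.0 μmol·min⁻¹; Km = slope × Vmax = 0.1466 × 23.0 = 3.37 mM.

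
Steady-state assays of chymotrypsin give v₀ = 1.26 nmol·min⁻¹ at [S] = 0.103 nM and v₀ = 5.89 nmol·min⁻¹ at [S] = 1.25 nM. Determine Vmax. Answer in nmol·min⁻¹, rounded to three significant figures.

8.79 nmol·min⁻¹

In reciprocal form, 1/v = (Km/Vmax)·(1/[S]) + 1/Vmax. The two points give (1/[S], 1/v) = (9.709, 0.7937) and (0.8000, 0.1698).
Slope = (0.7937 − 0.1698)/(9.709 − 0.8000) = 0.07003; intercept = 0.7937 − 0.07003×9.709 = 0.1138.
Vmax = 1/intercept = 8.79 nmol·min⁻¹; Km = slope × Vmax = 0.07003 × 8.79 = 0.616 nM.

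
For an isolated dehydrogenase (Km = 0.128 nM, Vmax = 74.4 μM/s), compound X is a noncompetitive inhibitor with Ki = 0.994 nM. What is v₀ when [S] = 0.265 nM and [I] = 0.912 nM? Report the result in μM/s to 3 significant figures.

With α = 1 + [I]/Ki = 1 + 0.912/0.994 = 1.918, the noncompetitive rate law is v = (Vmax/α)·[S] / (Km + [S]).
v = (74.4/1.918)×0.265 / (0.128 + 0.265) = 10.28/0.3930 = 26.2 μM/s.

26.2 μM/s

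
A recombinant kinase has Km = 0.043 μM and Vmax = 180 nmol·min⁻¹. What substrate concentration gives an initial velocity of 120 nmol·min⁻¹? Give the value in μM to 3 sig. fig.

0.0860 μM

Rearranging v = Vmax[S]/(Km+[S]) gives [S] = Km·v/(Vmax − v).
[S] = 0.043 × 120 / (180 − 120) = 5.160/60.00 = 0.0860 μM.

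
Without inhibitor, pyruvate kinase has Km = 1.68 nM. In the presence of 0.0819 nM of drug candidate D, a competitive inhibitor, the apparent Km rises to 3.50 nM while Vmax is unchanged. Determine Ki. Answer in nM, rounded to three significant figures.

0.0756 nM

Competitive: Km,app = α·Km with α = 1 + [I]/Ki.
α = Km,app/Km = 3.50/1.68 = 2.083.
Ki = [I]/(α − 1) = 0.0819/1.083 = 0.0756 nM.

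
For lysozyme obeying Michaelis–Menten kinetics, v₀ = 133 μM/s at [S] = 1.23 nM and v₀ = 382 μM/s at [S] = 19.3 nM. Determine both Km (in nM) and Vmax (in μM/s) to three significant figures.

From v = Vmax[S]/(Km+[S]), each point gives Vmax = v(Km+[S])/[S].
Equating: 133(Km+1.23)/1.23 = 382(Km+19.3)/19.3.
108.1·Km + 133 = 19.79·Km + 382, so (108.1 − 19.79)·Km = 382 − 133.
Km = 249.0/88.34 = 2.82 nM; then Vmax = 133(2.82+1.23)/1.23 = 438 μM/s.

Km = 2.82 nM; Vmax = 438 μM/s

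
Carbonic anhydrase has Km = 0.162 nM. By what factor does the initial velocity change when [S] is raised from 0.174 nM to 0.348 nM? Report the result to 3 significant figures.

1.32

The fractional saturations are [S]/(Km+[S]) = 0.174/0.3360 = 0.5179 and 0.348/0.5100 = 0.6824.
v₂/v₁ is just their ratio: 0.6824/0.5179 = 1.32.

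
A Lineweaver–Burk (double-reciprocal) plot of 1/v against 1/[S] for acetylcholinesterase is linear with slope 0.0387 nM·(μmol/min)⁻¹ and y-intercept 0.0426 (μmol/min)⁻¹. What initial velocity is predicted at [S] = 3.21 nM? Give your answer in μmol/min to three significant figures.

18.3 μmol/min

The y-intercept is 1/Vmax, so Vmax = 1/0.0426 = 23.5 μmol/min.
The slope is Km/Vmax, so Km = 0.0387 × 23.5 = 0.908 nM.
Then v = 23.5 × 3.21/(0.908 + 3.21) = 18.3 μmol/min.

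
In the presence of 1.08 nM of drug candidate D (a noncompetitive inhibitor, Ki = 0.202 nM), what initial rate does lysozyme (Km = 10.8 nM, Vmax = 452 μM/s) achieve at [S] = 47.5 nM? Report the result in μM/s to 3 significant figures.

58.0 μM/s

α = 1 + [I]/Ki = 1 + 1.08/0.202 = 6.347.
For a noncompetitive inhibitor, Vmax is reduced to Vmax/α while Km is unchanged: Km,app = 10.8 nM, Vmax,app = 71.2 μM/s.
v = Vmax,app·[S]/(Km,app + [S]) = 71.2 × 47.5/(10.8 + 47.5) = 58.0 μM/s.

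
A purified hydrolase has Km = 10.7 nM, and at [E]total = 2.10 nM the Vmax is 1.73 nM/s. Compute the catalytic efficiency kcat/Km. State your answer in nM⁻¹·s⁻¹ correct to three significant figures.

0.0770 nM⁻¹·s⁻¹

kcat = Vmax/[E]total = 1.73/2.10 = 0.824 s⁻¹.
kcat/Km = 0.824/10.7 = 0.0770 nM⁻¹·s⁻¹.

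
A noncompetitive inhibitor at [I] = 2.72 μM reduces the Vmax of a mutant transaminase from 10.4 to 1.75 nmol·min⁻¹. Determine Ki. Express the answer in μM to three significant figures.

0.550 μM

Noncompetitive: Vmax,app = Vmax/α with α = 1 + [I]/Ki.
α = Vmax/Vmax,app = 10.4/1.75 = 5.943.
Ki = [I]/(α − 1) = 2.72/4.943 = 0.550 μM.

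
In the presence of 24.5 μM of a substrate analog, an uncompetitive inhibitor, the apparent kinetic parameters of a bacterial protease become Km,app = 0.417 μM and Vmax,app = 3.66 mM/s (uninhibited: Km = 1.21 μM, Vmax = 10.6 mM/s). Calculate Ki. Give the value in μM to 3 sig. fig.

12.9 μM

Uncompetitive: Vmax,app = Vmax/α (and Km,app = Km/α) with α = 1 + [I]/Ki.
α = Vmax/Vmax,app = 10.6/3.66 = 2.896.
Ki = [I]/(α − 1) = 24.5/1.896 = 12.9 μM.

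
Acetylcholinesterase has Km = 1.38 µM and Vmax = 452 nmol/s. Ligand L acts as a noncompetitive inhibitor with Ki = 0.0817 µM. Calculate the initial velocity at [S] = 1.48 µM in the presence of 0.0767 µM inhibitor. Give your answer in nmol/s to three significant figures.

121 nmol/s

α = 1 + [I]/Ki = 1 + 0.0767/0.0817 = 1.939.
For a noncompetitive inhibitor, Vmax is reduced to Vmax/α while Km is unchanged: Km,app = 1.38 µM, Vmax,app = 233 nmol/s.
v = Vmax,app·[S]/(Km,app + [S]) = 233 × 1.48/(1.38 + 1.48) = 121 nmol/s.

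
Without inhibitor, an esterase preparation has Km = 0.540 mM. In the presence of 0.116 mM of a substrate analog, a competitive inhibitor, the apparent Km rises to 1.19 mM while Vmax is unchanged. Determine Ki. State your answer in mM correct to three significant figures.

Competitive: Km,app = α·Km with α = 1 + [I]/Ki.
α = Km,app/Km = 1.19/0.540 = 2.204.
Ki = [I]/(α − 1) = 0.116/1.204 = 0.0964 mM.

0.0964 mM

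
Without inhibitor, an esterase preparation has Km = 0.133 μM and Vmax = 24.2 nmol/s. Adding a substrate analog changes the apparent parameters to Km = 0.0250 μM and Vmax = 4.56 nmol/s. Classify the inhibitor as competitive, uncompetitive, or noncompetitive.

uncompetitive

Both Km and Vmax decrease by the same factor (~5.31-fold) — characteristic of uncompetitive inhibition.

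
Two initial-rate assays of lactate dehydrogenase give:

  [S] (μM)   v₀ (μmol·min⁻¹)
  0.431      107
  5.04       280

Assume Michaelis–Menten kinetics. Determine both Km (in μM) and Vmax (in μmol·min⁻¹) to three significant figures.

Km = 0.898 μM; Vmax = 330 μmol·min⁻¹

In reciprocal form, 1/v = (Km/Vmax)·(1/[S]) + 1/Vmax. The two points give (1/[S], 1/v) = (2.320, 0.009346) and (0.1984, 0.003571).
Slope = (0.009346 − 0.003571)/(2.320 − 0.1984) = 0.002721; intercept = 0.009346 − 0.002721×2.320 = 0.003031.
Vmax = 1/intercept = 330 μmol·min⁻¹; Km = slope × Vmax = 0.002721 × 330 = 0.898 μM.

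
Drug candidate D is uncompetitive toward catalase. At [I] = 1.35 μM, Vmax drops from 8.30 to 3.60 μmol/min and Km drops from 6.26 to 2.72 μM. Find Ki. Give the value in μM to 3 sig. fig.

Uncompetitive: Vmax,app = Vmax/α (and Km,app = Km/α) with α = 1 + [I]/Ki.
α = Vmax/Vmax,app = 8.30/3.60 = 2.306.
Ki = [I]/(α − 1) = 1.35/1.306 = 1.03 μM.

1.03 μM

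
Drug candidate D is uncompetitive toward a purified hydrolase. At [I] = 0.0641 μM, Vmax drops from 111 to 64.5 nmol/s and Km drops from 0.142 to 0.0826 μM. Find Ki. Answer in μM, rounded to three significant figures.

Uncompetitive: Vmax,app = Vmax/α (and Km,app = Km/α) with α = 1 + [I]/Ki.
α = Vmax/Vmax,app = 111/64.5 = 1.721.
Ki = [I]/(α − 1) = 0.0641/0.7209 = 0.0889 μM.

0.0889 μM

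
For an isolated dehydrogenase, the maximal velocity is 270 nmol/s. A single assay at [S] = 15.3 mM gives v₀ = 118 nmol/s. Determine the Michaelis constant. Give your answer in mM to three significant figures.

19.7 mM

From v = Vmax[S]/(Km+[S]), Km = [S](Vmax − v)/v.
Km = 15.3 × (270 − 118) / 118 = 2326/118 = 19.7 mM.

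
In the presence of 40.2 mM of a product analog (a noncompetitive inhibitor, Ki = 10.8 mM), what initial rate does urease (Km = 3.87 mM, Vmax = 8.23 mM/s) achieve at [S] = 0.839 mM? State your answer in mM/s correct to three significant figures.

0.311 mM/s

α = 1 + [I]/Ki = 1 + 40.2/10.8 = 4.722.
For a noncompetitive inhibitor, Vmax is reduced to Vmax/α while Km is unchanged: Km,app = 3.87 mM, Vmax,app = 1.74 mM/s.
v = Vmax,app·[S]/(Km,app + [S]) = 1.74 × 0.839/(3.87 + 0.839) = 0.311 mM/s.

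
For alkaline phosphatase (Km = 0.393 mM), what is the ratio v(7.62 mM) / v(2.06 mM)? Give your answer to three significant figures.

1.13

Since Vmax cancels, v₂/v₁ = [S]₂(Km+[S]₁) / [S]₁(Km+[S]₂).
= 7.62×(0.393+2.06) / (2.06×(0.393+7.62)) = 18.69/16.51 = 1.13.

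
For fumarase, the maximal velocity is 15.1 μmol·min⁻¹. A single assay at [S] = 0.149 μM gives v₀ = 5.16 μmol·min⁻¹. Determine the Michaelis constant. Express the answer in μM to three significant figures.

v/Vmax = 5.16/15.1 = 0.3417 = [S]/(Km+[S]).
So Km + [S] = [S]/0.3417 = 0.4360 μM, giving Km = 0.4360 − 0.149 = 0.287 μM.

0.287 μM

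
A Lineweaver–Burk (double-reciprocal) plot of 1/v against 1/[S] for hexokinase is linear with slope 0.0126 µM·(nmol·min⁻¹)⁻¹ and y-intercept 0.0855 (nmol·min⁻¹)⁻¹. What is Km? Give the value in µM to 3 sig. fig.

0.147 µM

y-intercept = 1/Vmax ⇒ Vmax = 11.7 nmol·min⁻¹; slope = Km/Vmax ⇒ Km = slope × Vmax.
Km = 0.0126 × 11.7 = 0.147 µM.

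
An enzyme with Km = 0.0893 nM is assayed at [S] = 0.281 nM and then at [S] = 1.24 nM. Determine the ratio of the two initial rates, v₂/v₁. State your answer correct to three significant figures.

The fractional saturations are [S]/(Km+[S]) = 0.281/0.3703 = 0.7588 and 1.24/1.329 = 0.9328.
v₂/v₁ is just their ratio: 0.9328/0.7588 = 1.23.

1.23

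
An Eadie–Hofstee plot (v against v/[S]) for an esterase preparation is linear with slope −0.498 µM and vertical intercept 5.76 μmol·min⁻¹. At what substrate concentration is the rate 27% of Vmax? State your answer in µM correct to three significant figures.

The Eadie–Hofstee slope gives Km = 0.498 µM (slope = −Km).
v/Vmax = [S]/(Km+[S]) = 0.27 ⇒ [S] = Km·0.27/(1−0.27) = 0.498 × 0.3699 = 0.184 µM.

0.184 µM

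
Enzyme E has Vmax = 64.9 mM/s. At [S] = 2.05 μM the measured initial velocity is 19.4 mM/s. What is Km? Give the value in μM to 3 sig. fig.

4.81 μM

v/Vmax = 19.4/64.9 = 0.2989 = [S]/(Km+[S]).
So Km + [S] = [S]/0.2989 = 6.858 μM, giving Km = 6.858 − 2.05 = 4.81 μM.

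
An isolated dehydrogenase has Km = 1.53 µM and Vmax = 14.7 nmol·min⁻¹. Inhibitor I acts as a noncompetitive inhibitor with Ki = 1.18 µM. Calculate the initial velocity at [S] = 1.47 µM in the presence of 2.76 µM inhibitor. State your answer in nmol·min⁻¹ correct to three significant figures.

With α = 1 + [I]/Ki = 1 + 2.76/1.18 = 3.339, the noncompetitive rate law is v = (Vmax/α)·[S] / (Km + [S]).
v = (14.7/3.339)×1.47 / (1.53 + 1.47) = 6.472/3.000 = 2.16 nmol·min⁻¹.

2.16 nmol·min⁻¹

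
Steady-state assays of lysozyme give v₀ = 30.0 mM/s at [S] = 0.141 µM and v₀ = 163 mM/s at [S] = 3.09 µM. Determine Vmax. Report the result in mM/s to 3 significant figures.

From v = Vmax[S]/(Km+[S]), each point gives Vmax = v(Km+[S])/[S].
Equating: 30.0(Km+0.141)/0.141 = 163(Km+3.09)/3.09.
212.8·Km + 30.0 = 52.75·Km + 163, so (212.8 − 52.75)·Km = 163 − 30.0.
Km = 133.0/160.0 = 0.831 µM; then Vmax = 30.0(0.831+0.141)/0.141 = 207 mM/s.

207 mM/s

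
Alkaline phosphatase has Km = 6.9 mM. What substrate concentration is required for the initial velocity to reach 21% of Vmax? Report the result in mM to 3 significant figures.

v/Vmax = [S]/(Km+[S]) = 0.21, so [S] = Km·0.21/(1 − 0.21) = 6.9 × 0.2658.
[S] = 1.83 mM.

1.83 mM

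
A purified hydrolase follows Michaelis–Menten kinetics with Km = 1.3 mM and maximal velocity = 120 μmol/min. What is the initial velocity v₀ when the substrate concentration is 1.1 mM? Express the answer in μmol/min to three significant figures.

55.0 μmol/min

v = Vmax·[S]/(Km + [S]) = 120 × 1.1 / (1.3 + 1.1)
  = 132.0 / 2.400 = 55.0 μmol/min.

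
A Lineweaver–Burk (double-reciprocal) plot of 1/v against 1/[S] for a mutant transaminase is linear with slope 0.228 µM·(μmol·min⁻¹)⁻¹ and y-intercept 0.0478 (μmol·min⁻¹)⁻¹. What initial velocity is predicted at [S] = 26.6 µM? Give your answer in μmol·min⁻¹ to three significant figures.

17.7 μmol·min⁻¹

The y-intercept is 1/Vmax, so Vmax = 1/0.0478 = 20.9 μmol·min⁻¹.
The slope is Km/Vmax, so Km = 0.228 × 20.9 = 4.77 µM.
Then v = 20.9 × 26.6/(4.77 + 26.6) = 17.7 μmol·min⁻¹.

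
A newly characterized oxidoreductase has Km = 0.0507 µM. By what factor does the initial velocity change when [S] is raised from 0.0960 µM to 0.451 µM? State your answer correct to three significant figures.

1.37

Since Vmax cancels, v₂/v₁ = [S]₂(Km+[S]₁) / [S]₁(Km+[S]₂).
= 0.451×(0.0507+0.0960) / (0.0960×(0.0507+0.451)) = 0.06616/0.04816 = 1.37.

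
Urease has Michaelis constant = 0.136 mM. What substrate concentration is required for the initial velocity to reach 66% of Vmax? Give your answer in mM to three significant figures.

0.264 mM

v/Vmax = [S]/(Km+[S]) = 0.66, so [S] = Km·0.66/(1 − 0.66) = 0.136 × 1.941.
[S] = 0.264 mM.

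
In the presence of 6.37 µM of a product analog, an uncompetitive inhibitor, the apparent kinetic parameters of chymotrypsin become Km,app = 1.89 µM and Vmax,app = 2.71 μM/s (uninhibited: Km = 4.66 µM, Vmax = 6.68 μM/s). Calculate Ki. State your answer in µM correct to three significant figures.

Uncompetitive: Vmax,app = Vmax/α (and Km,app = Km/α) with α = 1 + [I]/Ki.
α = Vmax/Vmax,app = 6.68/2.71 = 2.465.
Since α = 1 + [I]/Ki, [I]/Ki = 2.465 − 1 = 1.465 and Ki = 6.37/1.465 = 4.35 µM.

4.35 µM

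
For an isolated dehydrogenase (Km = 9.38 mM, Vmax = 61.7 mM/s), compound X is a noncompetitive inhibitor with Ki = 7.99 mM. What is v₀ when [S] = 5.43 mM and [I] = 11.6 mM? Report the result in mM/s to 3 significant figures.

α = 1 + [I]/Ki = 1 + 11.6/7.99 = 2.452.
For a noncompetitive inhibitor, Vmax is reduced to Vmax/α while Km is unchanged: Km,app = 9.38 mM, Vmax,app = 25.2 mM/s.
v = Vmax,app·[S]/(Km,app + [S]) = 25.2 × 5.43/(9.38 + 5.43) = 9.23 mM/s.

9.23 mM/s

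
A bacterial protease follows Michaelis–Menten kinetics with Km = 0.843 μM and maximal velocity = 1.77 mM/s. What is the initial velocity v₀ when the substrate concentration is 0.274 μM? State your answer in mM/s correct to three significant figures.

v = Vmax·[S]/(Km + [S]) = 1.77 × 0.274 / (0.843 + 0.274)
  = 0.4850 / 1.117 = 0.434 mM/s.

0.434 mM/s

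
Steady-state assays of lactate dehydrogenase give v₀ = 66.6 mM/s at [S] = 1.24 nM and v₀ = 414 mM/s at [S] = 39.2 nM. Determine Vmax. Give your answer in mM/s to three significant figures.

From v = Vmax[S]/(Km+[S]), each point gives Vmax = v(Km+[S])/[S].
Equating: 66.6(Km+1.24)/1.24 = 414(Km+39.2)/39.2.
53.71·Km + 66.6 = 10.56·Km + 414, so (53.71 − 10.56)·Km = 414 − 66.6.
Km = 347.4/43.15 = 8.05 nM; then Vmax = 66.6(8.05+1.24)/1.24 = 499 mM/s.

499 mM/s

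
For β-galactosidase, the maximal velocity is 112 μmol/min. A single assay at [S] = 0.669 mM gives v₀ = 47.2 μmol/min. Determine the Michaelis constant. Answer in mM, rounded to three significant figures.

0.918 mM

From v = Vmax[S]/(Km+[S]), Km = [S](Vmax − v)/v.
Km = 0.669 × (112 − 47.2) / 47.2 = 43.35/47.2 = 0.918 mM.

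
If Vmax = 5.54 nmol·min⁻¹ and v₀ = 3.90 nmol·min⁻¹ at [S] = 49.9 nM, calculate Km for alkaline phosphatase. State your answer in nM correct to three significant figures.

From v = Vmax[S]/(Km+[S]), Km = [S](Vmax − v)/v.
Km = 49.9 × (5.54 − 3.90) / 3.90 = 81.84/3.90 = 21.0 nM.

21.0 nM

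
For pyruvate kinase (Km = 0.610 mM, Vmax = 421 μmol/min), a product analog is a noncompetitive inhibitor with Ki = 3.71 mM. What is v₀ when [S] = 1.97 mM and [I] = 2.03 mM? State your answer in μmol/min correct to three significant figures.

α = 1 + [I]/Ki = 1 + 2.03/3.71 = 1.547.
For a noncompetitive inhibitor, Vmax is reduced to Vmax/α while Km is unchanged: Km,app = 0.610 mM, Vmax,app = 272 μmol/min.
v = Vmax,app·[S]/(Km,app + [S]) = 272 × 1.97/(0.610 + 1.97) = 208 μmol/min.

208 μmol/min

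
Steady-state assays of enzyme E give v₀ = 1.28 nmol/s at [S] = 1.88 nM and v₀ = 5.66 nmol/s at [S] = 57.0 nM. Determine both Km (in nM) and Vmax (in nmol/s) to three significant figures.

In reciprocal form, 1/v = (Km/Vmax)·(1/[S]) + 1/Vmax. The two points give (1/[S], 1/v) = (0.5319, 0.7812) and (0.01754, 0.1767).
Slope = (0.7812 − 0.1767)/(0.5319 − 0.01754) = 1.175; intercept = 0.7812 − 1.175×0.5319 = 0.1561.
Vmax = 1/intercept = 6.41 nmol/s; Km = slope × Vmax = 1.175 × 6.41 = 7.53 nM.

Km = 7.53 nM; Vmax = 6.41 nmol/s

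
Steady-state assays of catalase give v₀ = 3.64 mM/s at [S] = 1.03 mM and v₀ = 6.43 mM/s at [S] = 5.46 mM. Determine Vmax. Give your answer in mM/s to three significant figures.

7.82 mM/s

In reciprocal form, 1/v = (Km/Vmax)·(1/[S]) + 1/Vmax. The two points give (1/[S], 1/v) = (0.9709, 0.2747) and (0.1832, 0.1555).
Slope = (0.2747 − 0.1555)/(0.9709 − 0.1832) = 0.1513; intercept = 0.2747 − 0.1513×0.9709 = 0.1278.
Vmax = 1/intercept = 7.82 mM/s; Km = slope × Vmax = 0.1513 × 7.82 = 1.18 mM.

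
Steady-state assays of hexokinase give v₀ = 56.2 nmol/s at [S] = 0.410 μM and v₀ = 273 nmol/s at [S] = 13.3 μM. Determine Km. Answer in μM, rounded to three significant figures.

1.86 μM

In reciprocal form, 1/v = (Km/Vmax)·(1/[S]) + 1/Vmax. The two points give (1/[S], 1/v) = (2.439, 0.01779) and (0.07519, 0.003663).
Slope = (0.01779 − 0.003663)/(2.439 − 0.07519) = 0.005978; intercept = 0.01779 − 0.005978×2.439 = 0.003214.
Vmax = 1/intercept = 311 nmol/s; Km = slope × Vmax = 0.005978 × 311 = 1.86 μM.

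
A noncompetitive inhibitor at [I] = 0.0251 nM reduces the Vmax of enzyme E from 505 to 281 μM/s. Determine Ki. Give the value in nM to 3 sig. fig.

Noncompetitive: Vmax,app = Vmax/α with α = 1 + [I]/Ki.
α = Vmax/Vmax,app = 505/281 = 1.797.
Ki = [I]/(α − 1) = 0.0251/0.7972 = 0.0315 nM.

0.0315 nM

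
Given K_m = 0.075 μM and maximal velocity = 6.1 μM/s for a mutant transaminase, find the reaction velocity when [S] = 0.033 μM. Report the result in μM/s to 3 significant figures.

1.86 μM/s

v = Vmax·[S]/(Km + [S]) = 6.1 × 0.033 / (0.075 + 0.033)
  = 0.2013 / 0.1080 = 1.86 μM/s.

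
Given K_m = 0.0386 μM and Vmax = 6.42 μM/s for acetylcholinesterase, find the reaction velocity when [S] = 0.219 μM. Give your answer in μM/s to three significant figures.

[S]/(Km+[S]) = 0.219/0.2576 = 0.8502, the fractional saturation.
v = 0.8502 × Vmax = 0.8502 × 6.42 = 5.46 μM/s.

5.46 μM/s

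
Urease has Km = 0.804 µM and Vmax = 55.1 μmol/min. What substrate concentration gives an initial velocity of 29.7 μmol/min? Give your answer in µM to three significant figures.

Rearranging v = Vmax[S]/(Km+[S]) gives [S] = Km·v/(Vmax − v).
[S] = 0.804 × 29.7 / (55.1 − 29.7) = 23.88/25.40 = 0.940 µM.

0.940 µM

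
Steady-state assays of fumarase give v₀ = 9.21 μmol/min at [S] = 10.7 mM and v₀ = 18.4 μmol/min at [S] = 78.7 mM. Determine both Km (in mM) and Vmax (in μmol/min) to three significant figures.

Km = 14.7 mM; Vmax = 21.8 μmol/min

In reciprocal form, 1/v = (Km/Vmax)·(1/[S]) + 1/Vmax. The two points give (1/[S], 1/v) = (0.09346, 0.1086) and (0.01271, 0.05435).
Slope = (0.1086 − 0.05435)/(0.09346 − 0.01271) = 0.6716; intercept = 0.1086 − 0.6716×0.09346 = 0.04581.
Vmax = 1/intercept = 21.8 μmol/min; Km = slope × Vmax = 0.6716 × 21.8 = 14.7 mM.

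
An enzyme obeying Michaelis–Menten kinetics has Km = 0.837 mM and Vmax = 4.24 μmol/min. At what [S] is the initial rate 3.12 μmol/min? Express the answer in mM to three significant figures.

The required fractional saturation is v/Vmax = 3.12/4.24 = 0.7358.
Then [S]/(Km+[S]) = 0.7358 ⇒ [S] = 0.837 × 0.7358/(1 − 0.7358) = 2.33 mM.

2.33 mM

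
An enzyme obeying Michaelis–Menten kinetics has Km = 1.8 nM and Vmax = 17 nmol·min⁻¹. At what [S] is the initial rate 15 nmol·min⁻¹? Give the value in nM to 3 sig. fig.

Rearranging v = Vmax[S]/(Km+[S]) gives [S] = Km·v/(Vmax − v).
[S] = 1.8 × 15 / (17 − 15) = 27.00/2.000 = 13.5 nM.

13.5 nM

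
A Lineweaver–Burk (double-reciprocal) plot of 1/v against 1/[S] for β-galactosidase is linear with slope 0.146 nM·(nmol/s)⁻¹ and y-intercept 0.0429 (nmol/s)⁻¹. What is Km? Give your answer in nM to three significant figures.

3.40 nM

y-intercept = 1/Vmax ⇒ Vmax = 23.3 nmol/s; slope = Km/Vmax ⇒ Km = slope × Vmax.
Km = 0.146 × 23.3 = 3.40 nM.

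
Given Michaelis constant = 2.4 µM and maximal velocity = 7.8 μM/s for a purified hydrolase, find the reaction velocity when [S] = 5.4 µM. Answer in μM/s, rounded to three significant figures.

[S]/(Km+[S]) = 5.4/7.800 = 0.6923, the fractional saturation.
v = 0.6923 × Vmax = 0.6923 × 7.8 = 5.40 μM/s.

5.40 μM/s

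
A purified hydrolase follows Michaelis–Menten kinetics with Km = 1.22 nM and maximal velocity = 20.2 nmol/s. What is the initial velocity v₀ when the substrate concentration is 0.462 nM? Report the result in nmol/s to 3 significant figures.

[S]/(Km+[S]) = 0.462/1.682 = 0.2747, the fractional saturation.
v = 0.2747 × Vmax = 0.2747 × 20.2 = 5.55 nmol/s.

5.55 nmol/s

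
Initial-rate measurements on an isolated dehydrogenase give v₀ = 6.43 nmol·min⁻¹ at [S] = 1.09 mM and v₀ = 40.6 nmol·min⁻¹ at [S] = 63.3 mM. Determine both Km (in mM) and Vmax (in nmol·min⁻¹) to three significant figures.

In reciprocal form, 1/v = (Km/Vmax)·(1/[S]) + 1/Vmax. The two points give (1/[S], 1/v) = (0.9174, 0.1555) and (0.01580, 0.02463).
Slope = (0.1555 − 0.02463)/(0.9174 − 0.01580) = 0.1452; intercept = 0.1555 − 0.1452×0.9174 = 0.02234.
Vmax = 1/intercept = 44.8 nmol·min⁻¹; Km = slope × Vmax = 0.1452 × 44.8 = 6.50 mM.

Km = 6.50 mM; Vmax = 44.8 nmol·min⁻¹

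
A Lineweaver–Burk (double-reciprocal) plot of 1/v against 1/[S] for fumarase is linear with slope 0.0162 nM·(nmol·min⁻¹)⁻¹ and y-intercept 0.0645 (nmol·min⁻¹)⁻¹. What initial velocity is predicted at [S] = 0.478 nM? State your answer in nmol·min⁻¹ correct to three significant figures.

The y-intercept is 1/Vmax, so Vmax = 1/0.0645 = 15.5 nmol·min⁻¹.
The slope is Km/Vmax, so Km = 0.0162 × 15.5 = 0.251 nM.
Then v = 15.5 × 0.478/(0.251 + 0.478) = 10.2 nmol·min⁻¹.

10.2 nmol·min⁻¹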